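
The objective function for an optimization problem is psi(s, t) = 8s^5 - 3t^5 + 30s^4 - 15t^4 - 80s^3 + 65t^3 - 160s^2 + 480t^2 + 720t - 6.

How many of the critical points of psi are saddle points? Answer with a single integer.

psi separates as a function of s plus a function of t, so ∇psi=0 decouples.
∂psi/∂s = 40s(s - 2)(s + 1)(s + 4) = 0 at s ∈ {-4, -1, 0, 2}; ∂psi/∂t = -15(t - 4)(t + 1)(t + 3)(t + 4) = 0 at t ∈ {-4, -3, -1, 4}.
The Hessian is diagonal: diag(psi_ss, psi_tt). Second derivatives: psi_ss(-4)=-2880, psi_ss(-1)=360, psi_ss(0)=-320, psi_ss(2)=1440; psi_tt(-4)=360, psi_tt(-3)=-210, psi_tt(-1)=450, psi_tt(4)=-4200.
Saddle points occur where the two diagonal entries have opposite signs: (-4, -4), (-4, -1), (-1, -3), (-1, 4), (0, -4), (0, -1), (2, -3), (2, 4). Count: 8.

8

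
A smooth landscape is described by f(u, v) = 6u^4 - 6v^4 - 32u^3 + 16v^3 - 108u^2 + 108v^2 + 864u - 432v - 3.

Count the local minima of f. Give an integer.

f separates as a function of u plus a function of v, so ∇f=0 decouples.
∂f/∂u = 24(u - 4)(u - 3)(u + 3) = 0 at u ∈ {-3, 3, 4}; ∂f/∂v = -24(v - 3)(v - 2)(v + 3) = 0 at v ∈ {-3, 2, 3}.
The Hessian is diagonal: diag(f_uu, f_vv). Second derivatives: f_uu(-3)=1008, f_uu(3)=-144, f_uu(4)=168; f_vv(-3)=-720, f_vv(2)=120, f_vv(3)=-144.
Local minima occur where both diagonal entries positive: (-3, 2), (4, 2). Count: 2.

2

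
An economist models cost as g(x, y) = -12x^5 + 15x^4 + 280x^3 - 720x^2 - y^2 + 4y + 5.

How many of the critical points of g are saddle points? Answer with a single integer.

2

g separates as a function of x plus a function of y, so ∇g=0 decouples.
∂g/∂x = -60x(x - 3)(x - 2)(x + 4) = 0 at x ∈ {-4, 0, 2, 3}; ∂g/∂y = -2(y - 2) = 0 at y ∈ {2}.
The Hessian is diagonal: diag(g_xx, g_yy). Second derivatives: g_xx(-4)=10080, g_xx(0)=-1440, g_xx(2)=720, g_xx(3)=-1260; g_yy(2)=-2.
Saddle points occur where the two diagonal entries have opposite signs: (-4, 2), (2, 2). Count: 2.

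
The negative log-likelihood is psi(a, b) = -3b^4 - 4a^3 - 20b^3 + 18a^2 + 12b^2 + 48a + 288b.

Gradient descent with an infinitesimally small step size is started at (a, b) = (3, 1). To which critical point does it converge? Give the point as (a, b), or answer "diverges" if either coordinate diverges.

psi is separable, so gradient descent decouples: a follows -∂psi/∂a, b follows -∂psi/∂b.
∂psi/∂a = -12(a - 4)(a + 1); at a=3 this is 48, so a decreases.
∂psi/∂b = -12(b - 2)(b + 3)(b + 4); at b=1 this is 240, so b decreases.
a converges to its nearest critical value -1 (a local min of the a-part); b converges to -3. The iterate converges to (-1, -3).

(-1, -3)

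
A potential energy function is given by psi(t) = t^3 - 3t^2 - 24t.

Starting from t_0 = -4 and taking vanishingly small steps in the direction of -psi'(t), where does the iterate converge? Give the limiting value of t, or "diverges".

psi'(t) = 3(t - 4)(t + 2), so psi'(-4) = 48.
Gradient descent moves in the -psi' direction, i.e. t is decreasing.
There is no critical point below t=-4, and psi' keeps the same sign, so the iterate runs off to −∞.

diverges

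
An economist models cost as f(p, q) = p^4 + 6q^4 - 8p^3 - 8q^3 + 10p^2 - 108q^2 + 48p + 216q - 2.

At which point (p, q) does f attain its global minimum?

f(p,q) separates as A(p) + B(q) − 2, so its minimum is min A + min B − 2.
A'(p) = 4(p - 4)(p - 3)(p + 1) vanishes at p ∈ {-1, 3, 4}; B'(q) = 24(q - 3)(q - 1)(q + 3) vanishes at q ∈ {-3, 1, 3}.
Local minima of A (where A''>0): A(-1)=-29, A(4)=96. Local minima of B: B(-3)=-918, B(3)=-54.
So the global minimum of f is A(-1) + B(-3) − 2 = -29 − 918 − 2 = -949, attained at (-1, -3).

(-1, -3)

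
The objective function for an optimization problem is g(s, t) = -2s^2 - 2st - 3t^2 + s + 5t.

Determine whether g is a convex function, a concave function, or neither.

g is quadratic, so its Hessian is the constant matrix H = [[-4, -2], [-2, -6]].
det(H) = 20, tr(H) = -10.
det(H) > 0 and tr(H) < 0, so H is negative definite everywhere: concave.

concave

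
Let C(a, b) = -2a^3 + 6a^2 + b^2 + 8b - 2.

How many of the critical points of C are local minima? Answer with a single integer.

1

C separates as a function of a plus a function of b, so ∇C=0 decouples.
∂C/∂a = -6a(a - 2) = 0 at a ∈ {0, 2}; ∂C/∂b = 2(b + 4) = 0 at b ∈ {-4}.
The Hessian is diagonal: diag(C_aa, C_bb). Second derivatives: C_aa(0)=12, C_aa(2)=-12; C_bb(-4)=2.
Local minima occur where both diagonal entries positive: (0, -4). Count: 1.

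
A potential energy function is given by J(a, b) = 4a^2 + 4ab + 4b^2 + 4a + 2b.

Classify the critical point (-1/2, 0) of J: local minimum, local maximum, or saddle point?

The Hessian of J is constant: H = [[8, 4], [4, 8]].
det(H) = 8·8 − 4² = 48.
det(H) > 0 and tr(H) = 16 > 0, so H is positive definite and the point is a local minimum.

local minimum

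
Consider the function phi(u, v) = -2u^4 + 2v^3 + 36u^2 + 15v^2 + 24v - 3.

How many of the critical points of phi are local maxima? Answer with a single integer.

phi separates as a function of u plus a function of v, so ∇phi=0 decouples.
∂phi/∂u = -8u(u - 3)(u + 3) = 0 at u ∈ {-3, 0, 3}; ∂phi/∂v = 6(v + 1)(v + 4) = 0 at v ∈ {-4, -1}.
The Hessian is diagonal: diag(phi_uu, phi_vv). Second derivatives: phi_uu(-3)=-144, phi_uu(0)=72, phi_uu(3)=-144; phi_vv(-4)=-18, phi_vv(-1)=18.
Local maxima occur where both diagonal entries negative: (-3, -4), (3, -4). Count: 2.

2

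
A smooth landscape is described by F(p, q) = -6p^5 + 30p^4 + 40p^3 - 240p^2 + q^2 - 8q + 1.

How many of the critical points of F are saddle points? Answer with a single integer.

2

F separates as a function of p plus a function of q, so ∇F=0 decouples.
∂F/∂p = -30p(p - 4)(p - 2)(p + 2) = 0 at p ∈ {-2, 0, 2, 4}; ∂F/∂q = 2(q - 4) = 0 at q ∈ {4}.
The Hessian is diagonal: diag(F_pp, F_qq). Second derivatives: F_pp(-2)=1440, F_pp(0)=-480, F_pp(2)=480, F_pp(4)=-1440; F_qq(4)=2.
Saddle points occur where the two diagonal entries have opposite signs: (0, 4), (4, 4). Count: 2.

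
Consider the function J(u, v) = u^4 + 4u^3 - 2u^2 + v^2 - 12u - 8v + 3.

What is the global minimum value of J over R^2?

-22

J(u,v) separates as P(u) + Q(v) + 3, so its minimum is min P + min Q + 3.
P'(u) = 4(u - 1)(u + 1)(u + 3) vanishes at u ∈ {-3, -1, 1}; Q'(v) = 2v - 8 vanishes at v ∈ {4}.
Local minima of P (where P''>0): P(-3)=-9, P(1)=-9. Local minima of Q: Q(4)=-16.
So the global minimum of J is P(-3) + Q(4) + 3 = -9 − 16 + 3 = -22, attained at (-3, 4).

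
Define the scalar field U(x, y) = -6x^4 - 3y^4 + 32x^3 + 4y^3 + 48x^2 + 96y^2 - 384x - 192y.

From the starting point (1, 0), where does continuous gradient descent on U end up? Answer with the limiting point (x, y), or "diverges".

U is separable, so gradient descent decouples: x follows -∂U/∂x, y follows -∂U/∂y.
∂U/∂x = -24(x - 4)(x - 2)(x + 2); at x=1 this is -216, so x increases.
∂U/∂y = -12(y - 4)(y - 1)(y + 4); at y=0 this is -192, so y increases.
x converges to its nearest critical value 2 (a local min of the x-part); y converges to 1. The iterate converges to (2, 1).

(2, 1)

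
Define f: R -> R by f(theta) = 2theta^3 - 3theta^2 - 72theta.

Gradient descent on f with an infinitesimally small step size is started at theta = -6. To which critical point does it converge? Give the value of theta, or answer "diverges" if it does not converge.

f'(theta) = 6(theta - 4)(theta + 3), so f'(-6) = 180.
Gradient descent moves in the -f' direction, i.e. theta is decreasing.
There is no critical point below theta=-6, and f' keeps the same sign, so the iterate runs off to −∞.

diverges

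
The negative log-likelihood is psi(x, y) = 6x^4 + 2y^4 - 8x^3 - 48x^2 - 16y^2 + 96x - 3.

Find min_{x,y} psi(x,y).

-259

psi(x,y) separates as P(x) + Q(y) − 3, so its minimum is min P + min Q − 3.
P'(x) = 24(x - 2)(x - 1)(x + 2) vanishes at x ∈ {-2, 1, 2}; Q'(y) = 8y(y - 2)(y + 2) vanishes at y ∈ {-2, 0, 2}.
Local minima of P (where P''>0): P(-2)=-224, P(2)=32. Local minima of Q: Q(-2)=-32, Q(2)=-32.
So the global minimum of psi is P(-2) + Q(-2) − 3 = -224 − 32 − 3 = -259, attained at (-2, -2).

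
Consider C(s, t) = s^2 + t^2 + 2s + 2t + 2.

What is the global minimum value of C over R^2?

0

C(s,t) separates as P(s) + Q(t) + 2, so its minimum is min P + min Q + 2.
P'(s) = 2s + 2 vanishes at s ∈ {-1}; Q'(t) = 2(t + 1) vanishes at t ∈ {-1}.
Local minima of P (where P''>0): P(-1)=-1. Local minima of Q: Q(-1)=-1.
So the global minimum of C is P(-1) + Q(-1) + 2 = -1 − 1 + 2 = 0, attained at (-1, -1).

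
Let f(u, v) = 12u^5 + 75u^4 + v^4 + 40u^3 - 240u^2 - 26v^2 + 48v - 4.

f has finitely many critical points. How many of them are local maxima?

2

f separates as a function of u plus a function of v, so ∇f=0 decouples.
∂f/∂u = 60u(u - 1)(u + 2)(u + 4) = 0 at u ∈ {-4, -2, 0, 1}; ∂f/∂v = 4(v - 3)(v - 1)(v + 4) = 0 at v ∈ {-4, 1, 3}.
The Hessian is diagonal: diag(f_uu, f_vv). Second derivatives: f_uu(-4)=-2400, f_uu(-2)=720, f_uu(0)=-480, f_uu(1)=900; f_vv(-4)=140, f_vv(1)=-40, f_vv(3)=56.
Local maxima occur where both diagonal entries negative: (-4, 1), (0, 1). Count: 2.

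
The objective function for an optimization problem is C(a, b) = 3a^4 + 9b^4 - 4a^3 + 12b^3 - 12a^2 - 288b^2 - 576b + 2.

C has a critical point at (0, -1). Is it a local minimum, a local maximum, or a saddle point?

The mixed partial ∂²C/∂a∂b is 0, so the Hessian at any point is diag(C_aa, C_bb) = diag(12(3a^2 - 2a - 2), 36(3b^2 + 2b - 16)).
At (0, -1): H = diag(-24, -540).
Both eigenvalues are negative, so H is negative definite: a local maximum.

local maximum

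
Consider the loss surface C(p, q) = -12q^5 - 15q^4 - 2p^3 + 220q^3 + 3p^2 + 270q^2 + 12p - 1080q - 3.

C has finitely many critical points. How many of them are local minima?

2

C separates as a function of p plus a function of q, so ∇C=0 decouples.
∂C/∂p = -6(p - 2)(p + 1) = 0 at p ∈ {-1, 2}; ∂C/∂q = -60(q - 3)(q - 1)(q + 2)(q + 3) = 0 at q ∈ {-3, -2, 1, 3}.
The Hessian is diagonal: diag(C_pp, C_qq). Second derivatives: C_pp(-1)=18, C_pp(2)=-18; C_qq(-3)=1440, C_qq(-2)=-900, C_qq(1)=1440, C_qq(3)=-3600.
Local minima occur where both diagonal entries positive: (-1, -3), (-1, 1). Count: 2.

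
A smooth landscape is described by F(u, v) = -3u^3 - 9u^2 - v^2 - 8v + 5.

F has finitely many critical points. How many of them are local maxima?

F separates as a function of u plus a function of v, so ∇F=0 decouples.
∂F/∂u = -9u(u + 2) = 0 at u ∈ {-2, 0}; ∂F/∂v = -2(v + 4) = 0 at v ∈ {-4}.
The Hessian is diagonal: diag(F_uu, F_vv). Second derivatives: F_uu(-2)=18, F_uu(0)=-18; F_vv(-4)=-2.
Local maxima occur where both diagonal entries negative: (0, -4). Count: 1.

1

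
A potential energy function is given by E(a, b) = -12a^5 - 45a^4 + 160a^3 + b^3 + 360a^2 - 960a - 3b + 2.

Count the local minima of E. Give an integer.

2

E separates as a function of a plus a function of b, so ∇E=0 decouples.
∂E/∂a = -60(a - 2)(a - 1)(a + 2)(a + 4) = 0 at a ∈ {-4, -2, 1, 2}; ∂E/∂b = 3(b - 1)(b + 1) = 0 at b ∈ {-1, 1}.
The Hessian is diagonal: diag(E_aa, E_bb). Second derivatives: E_aa(-4)=3600, E_aa(-2)=-1440, E_aa(1)=900, E_aa(2)=-1440; E_bb(-1)=-6, E_bb(1)=6.
Local minima occur where both diagonal entries positive: (-4, 1), (1, 1). Count: 2.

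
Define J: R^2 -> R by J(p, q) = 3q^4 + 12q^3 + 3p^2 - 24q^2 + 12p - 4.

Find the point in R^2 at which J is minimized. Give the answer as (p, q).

J(p,q) separates as A(p) + B(q) − 4, so its minimum is min A + min B − 4.
A'(p) = 6p + 12 vanishes at p ∈ {-2}; B'(q) = 12q(q - 1)(q + 4) vanishes at q ∈ {-4, 0, 1}.
Local minima of A (where A''>0): A(-2)=-12. Local minima of B: B(-4)=-384, B(1)=-9.
So the global minimum of J is A(-2) + B(-4) − 4 = -12 − 384 − 4 = -400, attained at (-2, -4).

(-2, -4)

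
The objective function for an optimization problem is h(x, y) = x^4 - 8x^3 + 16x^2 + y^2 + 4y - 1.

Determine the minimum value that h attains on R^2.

-5

h(x,y) separates as P(x) + Q(y) − 1, so its minimum is min P + min Q − 1.
P'(x) = 4x(x - 4)(x - 2) vanishes at x ∈ {0, 2, 4}; Q'(y) = 2y + 4 vanishes at y ∈ {-2}.
Local minima of P (where P''>0): P(0)=0, P(4)=0. Local minima of Q: Q(-2)=-4.
So the global minimum of h is P(0) + Q(-2) − 1 = 0 − 4 − 1 = -5, attained at (0, -2).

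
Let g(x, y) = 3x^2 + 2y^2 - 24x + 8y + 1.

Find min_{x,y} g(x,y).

g(x,y) separates as P(x) + Q(y) + 1, so its minimum is min P + min Q + 1.
P'(x) = 6x - 24 vanishes at x ∈ {4}; Q'(y) = 4y + 8 vanishes at y ∈ {-2}.
Local minima of P (where P''>0): P(4)=-48. Local minima of Q: Q(-2)=-8.
So the global minimum of g is P(4) + Q(-2) + 1 = -48 − 8 + 1 = -55, attained at (4, -2).

-55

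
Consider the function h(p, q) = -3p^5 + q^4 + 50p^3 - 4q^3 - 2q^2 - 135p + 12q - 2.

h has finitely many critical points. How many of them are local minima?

4

h separates as a function of p plus a function of q, so ∇h=0 decouples.
∂h/∂p = -15(p - 3)(p - 1)(p + 1)(p + 3) = 0 at p ∈ {-3, -1, 1, 3}; ∂h/∂q = 4(q - 3)(q - 1)(q + 1) = 0 at q ∈ {-1, 1, 3}.
The Hessian is diagonal: diag(h_pp, h_qq). Second derivatives: h_pp(-3)=720, h_pp(-1)=-240, h_pp(1)=240, h_pp(3)=-720; h_qq(-1)=32, h_qq(1)=-16, h_qq(3)=32.
Local minima occur where both diagonal entries positive: (-3, -1), (-3, 3), (1, -1), (1, 3). Count: 4.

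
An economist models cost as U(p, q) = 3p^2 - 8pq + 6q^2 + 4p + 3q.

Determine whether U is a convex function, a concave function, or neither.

U is quadratic, so its Hessian is the constant matrix H = [[6, -8], [-8, 12]].
det(H) = 8, tr(H) = 18.
det(H) > 0 and tr(H) > 0, so H is positive definite everywhere: convex.

convex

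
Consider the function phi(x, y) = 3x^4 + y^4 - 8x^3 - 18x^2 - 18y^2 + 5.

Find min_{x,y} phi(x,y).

phi(x,y) separates as P(x) + Q(y) + 5, so its minimum is min P + min Q + 5.
P'(x) = 12x(x - 3)(x + 1) vanishes at x ∈ {-1, 0, 3}; Q'(y) = 4y(y - 3)(y + 3) vanishes at y ∈ {-3, 0, 3}.
Local minima of P (where P''>0): P(-1)=-7, P(3)=-135. Local minima of Q: Q(-3)=-81, Q(3)=-81.
So the global minimum of phi is P(3) + Q(-3) + 5 = -135 − 81 + 5 = -211, attained at (3, -3).

-211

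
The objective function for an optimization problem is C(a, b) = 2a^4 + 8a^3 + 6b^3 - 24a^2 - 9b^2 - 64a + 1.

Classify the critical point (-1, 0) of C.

The mixed partial ∂²C/∂a∂b is 0, so the Hessian at any point is diag(C_aa, C_bb) = diag(24(a^2 + 2a - 2), 18(2b - 1)).
At (-1, 0): H = diag(-72, -18).
Both eigenvalues are negative, so H is negative definite: a local maximum.

local maximum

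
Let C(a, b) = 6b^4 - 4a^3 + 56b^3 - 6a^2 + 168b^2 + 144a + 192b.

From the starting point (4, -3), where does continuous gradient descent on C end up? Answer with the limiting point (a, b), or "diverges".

C is separable, so gradient descent decouples: a follows -∂C/∂a, b follows -∂C/∂b.
∂C/∂a = -12(a - 3)(a + 4); at a=4 this is -96, so a increases.
∂C/∂b = 24(b + 1)(b + 2)(b + 4); at b=-3 this is 48, so b decreases.
The a-coordinate has no critical point in that direction and runs off to infinity.

diverges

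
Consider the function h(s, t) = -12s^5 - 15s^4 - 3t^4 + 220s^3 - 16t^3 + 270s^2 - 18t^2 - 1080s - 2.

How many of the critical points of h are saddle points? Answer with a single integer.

h separates as a function of s plus a function of t, so ∇h=0 decouples.
∂h/∂s = -60(s - 3)(s - 1)(s + 2)(s + 3) = 0 at s ∈ {-3, -2, 1, 3}; ∂h/∂t = -12t(t + 1)(t + 3) = 0 at t ∈ {-3, -1, 0}.
The Hessian is diagonal: diag(h_ss, h_tt). Second derivatives: h_ss(-3)=1440, h_ss(-2)=-900, h_ss(1)=1440, h_ss(3)=-3600; h_tt(-3)=-72, h_tt(-1)=24, h_tt(0)=-36.
Saddle points occur where the two diagonal entries have opposite signs: (-3, -3), (-3, 0), (-2, -1), (1, -3), (1, 0), (3, -1). Count: 6.

6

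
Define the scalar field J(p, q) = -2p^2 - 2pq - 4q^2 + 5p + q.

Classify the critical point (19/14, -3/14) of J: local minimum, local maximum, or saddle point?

The Hessian of J is constant: H = [[-4, -2], [-2, -8]].
det(H) = (-4)·(-8) − (-2)² = 28.
det(H) > 0 and tr(H) = -12 < 0, so H is negative definite and the point is a local maximum.

local maximum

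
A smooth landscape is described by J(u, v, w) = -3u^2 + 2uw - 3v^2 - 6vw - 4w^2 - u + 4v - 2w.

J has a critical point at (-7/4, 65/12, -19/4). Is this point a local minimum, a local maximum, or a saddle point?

The Hessian is constant: H = [[-6, 0, 2], [0, -6, -6], [2, -6, -8]].
Leading principal minors: Δ₁ = -6, Δ₂ = 36, Δ₃ = -48.
The minors alternate sign starting negative (−, +, −), so H is negative definite: a local maximum.

local maximum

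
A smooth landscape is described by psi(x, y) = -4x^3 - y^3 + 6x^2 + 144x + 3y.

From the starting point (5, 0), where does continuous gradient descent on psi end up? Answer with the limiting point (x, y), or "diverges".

psi is separable, so gradient descent decouples: x follows -∂psi/∂x, y follows -∂psi/∂y.
∂psi/∂x = -12(x - 4)(x + 3); at x=5 this is -96, so x increases.
∂psi/∂y = -3(y - 1)(y + 1); at y=0 this is 3, so y decreases.
The x-coordinate has no critical point in that direction and runs off to infinity.

diverges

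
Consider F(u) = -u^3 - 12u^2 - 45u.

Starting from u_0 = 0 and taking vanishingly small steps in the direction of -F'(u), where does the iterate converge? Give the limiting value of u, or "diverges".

F'(u) = -3(u + 3)(u + 5), so F'(0) = -45.
Gradient descent moves in the -F' direction, i.e. u is increasing.
There is no critical point above u=0, and F' keeps the same sign, so the iterate runs off to +∞.

diverges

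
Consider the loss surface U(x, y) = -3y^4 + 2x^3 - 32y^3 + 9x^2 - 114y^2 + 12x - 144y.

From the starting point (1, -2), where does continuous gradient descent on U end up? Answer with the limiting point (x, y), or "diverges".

U is separable, so gradient descent decouples: x follows -∂U/∂x, y follows -∂U/∂y.
∂U/∂x = 6(x + 1)(x + 2); at x=1 this is 36, so x decreases.
∂U/∂y = -12(y + 1)(y + 3)(y + 4); at y=-2 this is 24, so y decreases.
x converges to its nearest critical value -1 (a local min of the x-part); y converges to -3. The iterate converges to (-1, -3).

(-1, -3)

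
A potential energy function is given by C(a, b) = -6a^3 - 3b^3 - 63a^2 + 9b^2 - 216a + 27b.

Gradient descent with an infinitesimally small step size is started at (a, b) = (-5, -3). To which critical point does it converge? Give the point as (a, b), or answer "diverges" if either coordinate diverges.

C is separable, so gradient descent decouples: a follows -∂C/∂a, b follows -∂C/∂b.
∂C/∂a = -18(a + 3)(a + 4); at a=-5 this is -36, so a increases.
∂C/∂b = -9(b - 3)(b + 1); at b=-3 this is -108, so b increases.
a converges to its nearest critical value -4 (a local min of the a-part); b converges to -1. The iterate converges to (-4, -1).

(-4, -1)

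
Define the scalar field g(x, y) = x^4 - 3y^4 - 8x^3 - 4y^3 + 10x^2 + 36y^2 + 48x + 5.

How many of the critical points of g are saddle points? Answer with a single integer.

g separates as a function of x plus a function of y, so ∇g=0 decouples.
∂g/∂x = 4(x - 4)(x - 3)(x + 1) = 0 at x ∈ {-1, 3, 4}; ∂g/∂y = -12y(y - 2)(y + 3) = 0 at y ∈ {-3, 0, 2}.
The Hessian is diagonal: diag(g_xx, g_yy). Second derivatives: g_xx(-1)=80, g_xx(3)=-16, g_xx(4)=20; g_yy(-3)=-180, g_yy(0)=72, g_yy(2)=-120.
Saddle points occur where the two diagonal entries have opposite signs: (-1, -3), (-1, 2), (3, 0), (4, -3), (4, 2). Count: 5.

5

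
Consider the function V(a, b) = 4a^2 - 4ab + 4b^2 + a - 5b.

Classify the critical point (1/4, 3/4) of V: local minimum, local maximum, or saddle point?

The Hessian of V is constant: H = [[8, -4], [-4, 8]].
det(H) = 8·8 − (-4)² = 48.
det(H) > 0 and tr(H) = 16 > 0, so H is positive definite and the point is a local minimum.

local minimum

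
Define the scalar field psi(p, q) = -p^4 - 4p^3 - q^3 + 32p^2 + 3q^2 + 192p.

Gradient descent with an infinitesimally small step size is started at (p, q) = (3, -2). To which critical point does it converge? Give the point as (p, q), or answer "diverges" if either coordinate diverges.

(-3, 0)

psi is separable, so gradient descent decouples: p follows -∂psi/∂p, q follows -∂psi/∂q.
∂psi/∂p = -4(p - 4)(p + 3)(p + 4); at p=3 this is 168, so p decreases.
∂psi/∂q = -3q(q - 2); at q=-2 this is -24, so q increases.
p converges to its nearest critical value -3 (a local min of the p-part); q converges to 0. The iterate converges to (-3, 0).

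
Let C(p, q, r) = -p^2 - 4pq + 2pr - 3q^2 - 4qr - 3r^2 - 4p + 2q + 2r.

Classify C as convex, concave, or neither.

C is quadratic, so its Hessian is the constant matrix H = [[-2, -4, 2], [-4, -6, -4], [2, -4, -6]].
Leading principal minors: -2, -4, 144.
Neither pattern holds ⇒ H is indefinite ⇒ neither convex nor concave.

neither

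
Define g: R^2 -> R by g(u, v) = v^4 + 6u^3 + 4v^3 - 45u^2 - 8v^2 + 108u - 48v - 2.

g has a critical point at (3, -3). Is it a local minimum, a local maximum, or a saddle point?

The mixed partial ∂²g/∂u∂v is 0, so the Hessian at any point is diag(g_uu, g_vv) = diag(18(2u - 5), 4(3v^2 + 6v - 4)).
At (3, -3): H = diag(18, 20).
Both eigenvalues are positive, so H is positive definite: a local minimum.

local minimum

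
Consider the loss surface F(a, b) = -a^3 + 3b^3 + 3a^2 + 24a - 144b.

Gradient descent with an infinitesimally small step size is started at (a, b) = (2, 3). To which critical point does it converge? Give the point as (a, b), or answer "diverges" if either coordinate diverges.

(-2, 4)

F is separable, so gradient descent decouples: a follows -∂F/∂a, b follows -∂F/∂b.
∂F/∂a = -3(a - 4)(a + 2); at a=2 this is 24, so a decreases.
∂F/∂b = 9(b - 4)(b + 4); at b=3 this is -63, so b increases.
a converges to its nearest critical value -2 (a local min of the a-part); b converges to 4. The iterate converges to (-2, 4).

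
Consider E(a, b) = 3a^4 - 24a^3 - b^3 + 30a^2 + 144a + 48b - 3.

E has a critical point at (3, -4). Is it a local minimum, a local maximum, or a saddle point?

The mixed partial ∂²E/∂a∂b is 0, so the Hessian at any point is diag(E_aa, E_bb) = diag(12(3a^2 - 12a + 5), -6b).
At (3, -4): H = diag(-48, 24).
The eigenvalues have opposite signs, so H is indefinite: a saddle point.

saddle point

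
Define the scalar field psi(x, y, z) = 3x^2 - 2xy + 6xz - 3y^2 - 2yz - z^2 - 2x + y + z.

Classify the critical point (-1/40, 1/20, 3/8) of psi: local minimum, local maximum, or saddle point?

saddle point

The Hessian is constant: H = [[6, -2, 6], [-2, -6, -2], [6, -2, -2]].
Leading principal minors: Δ₁ = 6, Δ₂ = -40, Δ₃ = 320.
The minors fit neither the all-positive nor the alternating-sign pattern, so H is indefinite: a saddle point.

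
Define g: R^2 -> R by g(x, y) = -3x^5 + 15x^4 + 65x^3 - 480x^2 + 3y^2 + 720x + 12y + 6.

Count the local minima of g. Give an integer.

g separates as a function of x plus a function of y, so ∇g=0 decouples.
∂g/∂x = -15(x - 4)(x - 3)(x - 1)(x + 4) = 0 at x ∈ {-4, 1, 3, 4}; ∂g/∂y = 6(y + 2) = 0 at y ∈ {-2}.
The Hessian is diagonal: diag(g_xx, g_yy). Second derivatives: g_xx(-4)=4200, g_xx(1)=-450, g_xx(3)=210, g_xx(4)=-360; g_yy(-2)=6.
Local minima occur where both diagonal entries positive: (-4, -2), (3, -2). Count: 2.

2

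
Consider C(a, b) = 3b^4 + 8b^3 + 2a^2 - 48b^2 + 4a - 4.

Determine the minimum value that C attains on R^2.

-518

C(a,b) separates as P(a) + Q(b) − 4, so its minimum is min P + min Q − 4.
P'(a) = 4a + 4 vanishes at a ∈ {-1}; Q'(b) = 12b(b - 2)(b + 4) vanishes at b ∈ {-4, 0, 2}.
Local minima of P (where P''>0): P(-1)=-2. Local minima of Q: Q(-4)=-512, Q(2)=-80.
So the global minimum of C is P(-1) + Q(-4) − 4 = -2 − 512 − 4 = -518, attained at (-1, -4).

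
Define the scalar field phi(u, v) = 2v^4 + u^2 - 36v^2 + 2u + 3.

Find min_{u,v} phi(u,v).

phi(u,v) separates as P(u) + Q(v) + 3, so its minimum is min P + min Q + 3.
P'(u) = 2u + 2 vanishes at u ∈ {-1}; Q'(v) = 8v(v - 3)(v + 3) vanishes at v ∈ {-3, 0, 3}.
Local minima of P (where P''>0): P(-1)=-1. Local minima of Q: Q(-3)=-162, Q(3)=-162.
So the global minimum of phi is P(-1) + Q(-3) + 3 = -1 − 162 + 3 = -160, attained at (-1, -3).

-160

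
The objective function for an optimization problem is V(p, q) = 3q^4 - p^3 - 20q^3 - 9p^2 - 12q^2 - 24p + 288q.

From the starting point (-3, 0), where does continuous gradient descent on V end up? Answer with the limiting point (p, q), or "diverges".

(-4, -2)

V is separable, so gradient descent decouples: p follows -∂V/∂p, q follows -∂V/∂q.
∂V/∂p = -3(p + 2)(p + 4); at p=-3 this is 3, so p decreases.
∂V/∂q = 12(q - 4)(q - 3)(q + 2); at q=0 this is 288, so q decreases.
p converges to its nearest critical value -4 (a local min of the p-part); q converges to -2. The iterate converges to (-4, -2).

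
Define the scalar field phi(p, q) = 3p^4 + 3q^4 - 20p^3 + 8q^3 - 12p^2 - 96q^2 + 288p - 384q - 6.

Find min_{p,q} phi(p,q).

-2214

phi(p,q) separates as A(p) + B(q) − 6, so its minimum is min A + min B − 6.
A'(p) = 12(p - 4)(p - 3)(p + 2) vanishes at p ∈ {-2, 3, 4}; B'(q) = 12(q - 4)(q + 2)(q + 4) vanishes at q ∈ {-4, -2, 4}.
Local minima of A (where A''>0): A(-2)=-416, A(4)=448. Local minima of B: B(-4)=256, B(4)=-1792.
So the global minimum of phi is A(-2) + B(4) − 6 = -416 − 1792 − 6 = -2214, attained at (-2, 4).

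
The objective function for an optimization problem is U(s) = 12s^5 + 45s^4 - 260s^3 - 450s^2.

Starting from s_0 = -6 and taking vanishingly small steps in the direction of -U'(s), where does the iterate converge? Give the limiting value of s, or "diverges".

U'(s) = 60s(s - 3)(s + 1)(s + 5), so U'(-6) = 16200.
Gradient descent moves in the -U' direction, i.e. s is decreasing.
There is no critical point below s=-6, and U' keeps the same sign, so the iterate runs off to −∞.

diverges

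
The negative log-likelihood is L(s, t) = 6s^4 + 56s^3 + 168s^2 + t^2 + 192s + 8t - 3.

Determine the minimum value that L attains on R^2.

-147

L(s,t) separates as P(s) + Q(t) − 3, so its minimum is min P + min Q − 3.
P'(s) = 24(s + 1)(s + 2)(s + 4) vanishes at s ∈ {-4, -2, -1}; Q'(t) = 2(t + 4) vanishes at t ∈ {-4}.
Local minima of P (where P''>0): P(-4)=-128, P(-1)=-74. Local minima of Q: Q(-4)=-16.
So the global minimum of L is P(-4) + Q(-4) − 3 = -128 − 16 − 3 = -147, attained at (-4, -4).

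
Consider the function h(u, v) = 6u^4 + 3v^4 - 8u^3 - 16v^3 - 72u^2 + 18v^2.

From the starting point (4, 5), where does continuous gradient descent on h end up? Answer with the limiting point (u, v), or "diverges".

h is separable, so gradient descent decouples: u follows -∂h/∂u, v follows -∂h/∂v.
∂h/∂u = 24u(u - 3)(u + 2); at u=4 this is 576, so u decreases.
∂h/∂v = 12v(v - 3)(v - 1); at v=5 this is 480, so v decreases.
u converges to its nearest critical value 3 (a local min of the u-part); v converges to 3. The iterate converges to (3, 3).

(3, 3)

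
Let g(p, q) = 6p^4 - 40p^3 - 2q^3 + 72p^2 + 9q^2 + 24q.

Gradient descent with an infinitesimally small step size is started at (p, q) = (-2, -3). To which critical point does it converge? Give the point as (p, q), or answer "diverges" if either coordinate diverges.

g is separable, so gradient descent decouples: p follows -∂g/∂p, q follows -∂g/∂q.
∂g/∂p = 24p(p - 3)(p - 2); at p=-2 this is -960, so p increases.
∂g/∂q = -6(q - 4)(q + 1); at q=-3 this is -84, so q increases.
p converges to its nearest critical value 0 (a local min of the p-part); q converges to -1. The iterate converges to (0, -1).

(0, -1)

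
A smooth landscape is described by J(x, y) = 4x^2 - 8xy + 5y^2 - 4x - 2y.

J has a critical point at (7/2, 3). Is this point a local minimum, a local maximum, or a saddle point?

local minimum

The Hessian of J is constant: H = [[8, -8], [-8, 10]].
det(H) = 8·10 − (-8)² = 16.
det(H) > 0 and tr(H) = 18 > 0, so H is positive definite and the point is a local minimum.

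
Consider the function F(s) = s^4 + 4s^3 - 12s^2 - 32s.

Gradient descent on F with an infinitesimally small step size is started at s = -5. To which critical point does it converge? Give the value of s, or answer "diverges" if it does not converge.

-4

F'(s) = 4(s - 2)(s + 1)(s + 4), so F'(-5) = -112.
Gradient descent moves in the -F' direction, i.e. s is increasing.
The nearest critical point in that direction is s = -4, where F'' = 72 > 0 (a local minimum). The iterate converges there.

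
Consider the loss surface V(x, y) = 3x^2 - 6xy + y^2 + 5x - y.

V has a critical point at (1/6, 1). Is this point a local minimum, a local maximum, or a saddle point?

The Hessian of V is constant: H = [[6, -6], [-6, 2]].
det(H) = 6·2 − (-6)² = -24.
Since det(H) < 0, H is indefinite and the critical point is a saddle point.

saddle point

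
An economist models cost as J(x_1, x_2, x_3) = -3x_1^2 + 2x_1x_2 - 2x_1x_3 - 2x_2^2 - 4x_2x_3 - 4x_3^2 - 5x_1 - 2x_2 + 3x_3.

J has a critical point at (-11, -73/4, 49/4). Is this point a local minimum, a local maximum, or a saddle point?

local maximum

The Hessian is constant: H = [[-6, 2, -2], [2, -4, -4], [-2, -4, -8]].
Leading principal minors: Δ₁ = -6, Δ₂ = 20, Δ₃ = -16.
The minors alternate sign starting negative (−, +, −), so H is negative definite: a local maximum.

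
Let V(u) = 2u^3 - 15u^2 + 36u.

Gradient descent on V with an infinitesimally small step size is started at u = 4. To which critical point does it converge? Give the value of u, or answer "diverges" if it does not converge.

V'(u) = 6(u - 3)(u - 2), so V'(4) = 12.
Gradient descent moves in the -V' direction, i.e. u is decreasing.
The nearest critical point in that direction is u = 3, where V'' = 6 > 0 (a local minimum). The iterate converges there.

3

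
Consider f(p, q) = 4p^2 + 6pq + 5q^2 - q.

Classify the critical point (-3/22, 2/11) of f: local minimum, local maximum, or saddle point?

The Hessian of f is constant: H = [[8, 6], [6, 10]].
det(H) = 8·10 − 6² = 44.
det(H) > 0 and tr(H) = 18 > 0, so H is positive definite and the point is a local minimum.

local minimum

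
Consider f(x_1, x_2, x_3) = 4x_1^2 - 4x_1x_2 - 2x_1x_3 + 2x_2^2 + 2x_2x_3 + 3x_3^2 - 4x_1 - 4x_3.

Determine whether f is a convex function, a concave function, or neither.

f is quadratic, so its Hessian is the constant matrix H = [[8, -4, -2], [-4, 4, 2], [-2, 2, 6]].
Leading principal minors: 8, 16, 80.
All positive ⇒ H ≻ 0 ⇒ convex.

convex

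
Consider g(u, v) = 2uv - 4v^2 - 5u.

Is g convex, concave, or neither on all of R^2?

g is quadratic, so its Hessian is the constant matrix H = [[0, 2], [2, -8]].
det(H) = -4, tr(H) = -8.
det(H) < 0, so H is indefinite: neither convex nor concave.

neither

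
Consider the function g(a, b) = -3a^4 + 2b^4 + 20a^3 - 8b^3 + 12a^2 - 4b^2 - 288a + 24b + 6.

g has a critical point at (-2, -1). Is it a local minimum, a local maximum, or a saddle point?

saddle point

The mixed partial ∂²g/∂a∂b is 0, so the Hessian at any point is diag(g_aa, g_bb) = diag(12(-3a^2 + 10a + 2), 8(3b^2 - 6b - 1)).
At (-2, -1): H = diag(-360, 64).
The eigenvalues have opposite signs, so H is indefinite: a saddle point.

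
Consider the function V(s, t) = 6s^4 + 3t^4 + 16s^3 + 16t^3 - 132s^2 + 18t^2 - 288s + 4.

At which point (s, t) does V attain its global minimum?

(3, -3)

V(s,t) separates as P(s) + Q(t) + 4, so its minimum is min P + min Q + 4.
P'(s) = 24(s - 3)(s + 1)(s + 4) vanishes at s ∈ {-4, -1, 3}; Q'(t) = 12t(t + 1)(t + 3) vanishes at t ∈ {-3, -1, 0}.
Local minima of P (where P''>0): P(-4)=-448, P(3)=-1134. Local minima of Q: Q(-3)=-27, Q(0)=0.
So the global minimum of V is P(3) + Q(-3) + 4 = -1134 − 27 + 4 = -1157, attained at (3, -3).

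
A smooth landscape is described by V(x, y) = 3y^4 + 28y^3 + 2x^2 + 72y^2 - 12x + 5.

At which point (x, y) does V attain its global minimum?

(3, 0)

V(x,y) separates as P(x) + Q(y) + 5, so its minimum is min P + min Q + 5.
P'(x) = 4x - 12 vanishes at x ∈ {3}; Q'(y) = 12y(y + 3)(y + 4) vanishes at y ∈ {-4, -3, 0}.
Local minima of P (where P''>0): P(3)=-18. Local minima of Q: Q(-4)=128, Q(0)=0.
So the global minimum of V is P(3) + Q(0) + 5 = -18 + 0 + 5 = -13, attained at (3, 0).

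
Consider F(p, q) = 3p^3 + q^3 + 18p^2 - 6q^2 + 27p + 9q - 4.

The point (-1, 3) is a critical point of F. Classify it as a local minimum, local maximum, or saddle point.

The mixed partial ∂²F/∂p∂q is 0, so the Hessian at any point is diag(F_pp, F_qq) = diag(18(p + 2), 6(q - 2)).
At (-1, 3): H = diag(18, 6).
Both eigenvalues are positive, so H is positive definite: a local minimum.

local minimum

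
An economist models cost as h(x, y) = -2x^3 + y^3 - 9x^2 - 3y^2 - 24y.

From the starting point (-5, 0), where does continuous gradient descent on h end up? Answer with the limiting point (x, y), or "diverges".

(-3, 4)

h is separable, so gradient descent decouples: x follows -∂h/∂x, y follows -∂h/∂y.
∂h/∂x = -6x(x + 3); at x=-5 this is -60, so x increases.
∂h/∂y = 3(y - 4)(y + 2); at y=0 this is -24, so y increases.
x converges to its nearest critical value -3 (a local min of the x-part); y converges to 4. The iterate converges to (-3, 4).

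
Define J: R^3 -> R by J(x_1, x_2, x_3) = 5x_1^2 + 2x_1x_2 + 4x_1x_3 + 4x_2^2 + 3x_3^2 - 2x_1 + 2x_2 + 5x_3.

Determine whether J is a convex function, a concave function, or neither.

J is quadratic, so its Hessian is the constant matrix H = [[10, 2, 4], [2, 8, 0], [4, 0, 6]].
Leading principal minors: 10, 76, 328.
All positive ⇒ H ≻ 0 ⇒ convex.

convex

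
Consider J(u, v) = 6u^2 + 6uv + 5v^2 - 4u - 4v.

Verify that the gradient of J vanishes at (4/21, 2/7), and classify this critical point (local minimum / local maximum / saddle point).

local minimum

∇J = (12u + 6v - 4, 6u + 10v - 4); substituting (4/21, 2/7) gives ∇J = (0, 0), so (4/21, 2/7) is indeed a critical point.
The Hessian of J is constant: H = [[12, 6], [6, 10]].
det(H) = 12·10 − 6² = 84.
det(H) > 0 and tr(H) = 22 > 0, so H is positive definite and the point is a local minimum.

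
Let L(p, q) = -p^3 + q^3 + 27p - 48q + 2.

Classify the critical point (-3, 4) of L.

The mixed partial ∂²L/∂p∂q is 0, so the Hessian at any point is diag(L_pp, L_qq) = diag(-6p, 6q).
At (-3, 4): H = diag(18, 24).
Both eigenvalues are positive, so H is positive definite: a local minimum.

local minimum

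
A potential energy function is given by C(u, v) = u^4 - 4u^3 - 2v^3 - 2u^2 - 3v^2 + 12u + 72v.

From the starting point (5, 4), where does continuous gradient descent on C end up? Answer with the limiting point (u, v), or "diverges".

diverges

C is separable, so gradient descent decouples: u follows -∂C/∂u, v follows -∂C/∂v.
∂C/∂u = 4(u - 3)(u - 1)(u + 1); at u=5 this is 192, so u decreases.
∂C/∂v = -6(v - 3)(v + 4); at v=4 this is -48, so v increases.
The v-coordinate has no critical point in that direction and runs off to infinity.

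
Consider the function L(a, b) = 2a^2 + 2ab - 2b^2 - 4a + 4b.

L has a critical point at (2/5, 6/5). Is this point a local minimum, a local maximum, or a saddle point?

saddle point

The Hessian of L is constant: H = [[4, 2], [2, -4]].
det(H) = 4·(-4) − 2² = -20.
Since det(H) < 0, H is indefinite and the critical point is a saddle point.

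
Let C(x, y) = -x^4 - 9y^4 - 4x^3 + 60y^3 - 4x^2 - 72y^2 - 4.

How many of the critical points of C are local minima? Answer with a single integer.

1

C separates as a function of x plus a function of y, so ∇C=0 decouples.
∂C/∂x = -4x(x + 1)(x + 2) = 0 at x ∈ {-2, -1, 0}; ∂C/∂y = -36y(y - 4)(y - 1) = 0 at y ∈ {0, 1, 4}.
The Hessian is diagonal: diag(C_xx, C_yy). Second derivatives: C_xx(-2)=-8, C_xx(-1)=4, C_xx(0)=-8; C_yy(0)=-144, C_yy(1)=108, C_yy(4)=-432.
Local minima occur where both diagonal entries positive: (-1, 1). Count: 1.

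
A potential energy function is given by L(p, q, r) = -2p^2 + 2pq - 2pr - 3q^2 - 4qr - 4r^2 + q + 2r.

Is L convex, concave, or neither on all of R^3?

L is quadratic, so its Hessian is the constant matrix H = [[-4, 2, -2], [2, -6, -4], [-2, -4, -8]].
Leading principal minors: -4, 20, -40.
Signs alternate −, +, − ⇒ H ≺ 0 ⇒ concave.

concave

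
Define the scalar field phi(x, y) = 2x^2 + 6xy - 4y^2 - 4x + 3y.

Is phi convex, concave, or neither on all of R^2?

neither

phi is quadratic, so its Hessian is the constant matrix H = [[4, 6], [6, -8]].
det(H) = -68, tr(H) = -4.
det(H) < 0, so H is indefinite: neither convex nor concave.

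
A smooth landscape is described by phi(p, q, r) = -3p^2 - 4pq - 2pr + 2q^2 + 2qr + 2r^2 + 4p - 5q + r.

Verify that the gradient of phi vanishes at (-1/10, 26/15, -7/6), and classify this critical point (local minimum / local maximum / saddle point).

∇phi = (-6p - 4q - 2r + 4, -4p + 4q + 2r - 5, -2p + 2q + 4r + 1); substituting (-1/10, 26/15, -7/6) gives ∇phi = (0, 0, 0), so (-1/10, 26/15, -7/6) is indeed a critical point.
The Hessian is constant: H = [[-6, -4, -2], [-4, 4, 2], [-2, 2, 4]].
Leading principal minors: Δ₁ = -6, Δ₂ = -40, Δ₃ = -120.
The minors fit neither the all-positive nor the alternating-sign pattern, so H is indefinite: a saddle point.

saddle point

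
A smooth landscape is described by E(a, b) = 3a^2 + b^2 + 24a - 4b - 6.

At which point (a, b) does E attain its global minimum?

(-4, 2)

E(a,b) separates as P(a) + Q(b) − 6, so its minimum is min P + min Q − 6.
P'(a) = 6a + 24 vanishes at a ∈ {-4}; Q'(b) = 2b - 4 vanishes at b ∈ {2}.
Local minima of P (where P''>0): P(-4)=-48. Local minima of Q: Q(2)=-4.
So the global minimum of E is P(-4) + Q(2) − 6 = -48 − 4 − 6 = -58, attained at (-4, 2).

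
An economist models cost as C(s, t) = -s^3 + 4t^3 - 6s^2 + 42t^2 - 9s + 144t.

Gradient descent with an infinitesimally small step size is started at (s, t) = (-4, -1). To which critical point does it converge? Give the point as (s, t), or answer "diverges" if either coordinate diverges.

(-3, -3)

C is separable, so gradient descent decouples: s follows -∂C/∂s, t follows -∂C/∂t.
∂C/∂s = -3(s + 1)(s + 3); at s=-4 this is -9, so s increases.
∂C/∂t = 12(t + 3)(t + 4); at t=-1 this is 72, so t decreases.
s converges to its nearest critical value -3 (a local min of the s-part); t converges to -3. The iterate converges to (-3, -3).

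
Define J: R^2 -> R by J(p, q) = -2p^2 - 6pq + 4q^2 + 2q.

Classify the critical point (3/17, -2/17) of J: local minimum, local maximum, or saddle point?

saddle point

The Hessian of J is constant: H = [[-4, -6], [-6, 8]].
det(H) = (-4)·8 − (-6)² = -68.
Since det(H) < 0, H is indefinite and the critical point is a saddle point.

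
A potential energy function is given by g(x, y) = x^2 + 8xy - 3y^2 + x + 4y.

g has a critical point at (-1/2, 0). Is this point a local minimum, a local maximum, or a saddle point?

The Hessian of g is constant: H = [[2, 8], [8, -6]].
det(H) = 2·(-6) − 8² = -76.
Since det(H) < 0, H is indefinite and the critical point is a saddle point.

saddle point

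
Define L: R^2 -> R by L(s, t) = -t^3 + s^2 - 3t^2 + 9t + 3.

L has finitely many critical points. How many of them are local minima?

L separates as a function of s plus a function of t, so ∇L=0 decouples.
∂L/∂s = 2s = 0 at s ∈ {0}; ∂L/∂t = -3(t - 1)(t + 3) = 0 at t ∈ {-3, 1}.
The Hessian is diagonal: diag(L_ss, L_tt). Second derivatives: L_ss(0)=2; L_tt(-3)=12, L_tt(1)=-12.
Local minima occur where both diagonal entries positive: (0, -3). Count: 1.

1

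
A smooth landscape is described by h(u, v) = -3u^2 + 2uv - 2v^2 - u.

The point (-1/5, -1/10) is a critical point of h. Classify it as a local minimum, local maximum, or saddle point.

The Hessian of h is constant: H = [[-6, 2], [2, -4]].
det(H) = (-6)·(-4) − 2² = 20.
det(H) > 0 and tr(H) = -10 < 0, so H is negative definite and the point is a local maximum.

local maximum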